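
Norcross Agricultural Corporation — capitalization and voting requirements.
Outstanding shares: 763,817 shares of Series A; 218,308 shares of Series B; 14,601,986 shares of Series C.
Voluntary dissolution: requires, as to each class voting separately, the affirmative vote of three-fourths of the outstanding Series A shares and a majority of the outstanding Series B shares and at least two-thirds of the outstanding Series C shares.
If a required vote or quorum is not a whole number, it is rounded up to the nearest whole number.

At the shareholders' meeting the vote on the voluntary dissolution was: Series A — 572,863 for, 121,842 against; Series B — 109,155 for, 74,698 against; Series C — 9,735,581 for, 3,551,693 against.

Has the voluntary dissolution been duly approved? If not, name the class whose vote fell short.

Approved — every class gave the required vote.

Series A: 3/4 of 763817 = 572862.75, rounded up to 572863; 572,863 required, 572,863 in favor — approved.
Series B: a majority of 218308 is 109155; 109,155 required, 109,155 in favor — approved.
Series C: 2/3 of 14601986 = 9734657.33, rounded up to 9734658; 9,734,658 required, 9,735,581 in favor — approved.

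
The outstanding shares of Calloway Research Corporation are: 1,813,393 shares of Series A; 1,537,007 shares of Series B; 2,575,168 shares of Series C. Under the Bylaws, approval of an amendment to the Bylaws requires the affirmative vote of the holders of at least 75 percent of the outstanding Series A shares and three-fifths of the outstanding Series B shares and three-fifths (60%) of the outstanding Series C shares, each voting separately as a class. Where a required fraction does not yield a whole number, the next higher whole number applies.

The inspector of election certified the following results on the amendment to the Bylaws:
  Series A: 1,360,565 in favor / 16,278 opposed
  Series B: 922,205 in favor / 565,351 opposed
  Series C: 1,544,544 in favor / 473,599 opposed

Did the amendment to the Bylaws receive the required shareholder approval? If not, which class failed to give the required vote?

Series A: 3/4 of 1813393 = 1360044.75, rounded up to 1360045; 1,360,045 required, 1,360,565 in favor — approved.
Series B: 3/5 of 1537007 = 922204.20, rounded up to 922205; 922,205 required, 922,205 in favor — approved.
Series C: 3/5 of 2575168 = 1545100.80, rounded up to 1545101; 1,545,101 required, 1,544,544 in favor — not approved.

Not approved — the Series C shares did not give the required vote.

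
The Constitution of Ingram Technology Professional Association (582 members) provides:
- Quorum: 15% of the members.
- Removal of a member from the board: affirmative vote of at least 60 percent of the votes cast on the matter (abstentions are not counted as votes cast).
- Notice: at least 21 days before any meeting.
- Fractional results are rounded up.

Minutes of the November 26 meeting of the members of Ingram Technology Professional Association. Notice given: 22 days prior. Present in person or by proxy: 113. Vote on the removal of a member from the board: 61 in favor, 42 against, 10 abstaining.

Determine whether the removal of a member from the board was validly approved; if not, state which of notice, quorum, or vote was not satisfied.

Notice: 22 days given; 21 required. Satisfied.
Quorum: 15% of 582 = 87.30, rounded up to 88; 113 present. Satisfied.
Vote: requires three-fifths of the votes cast (113 − 10 abstaining = 103); 3/5 of 103 = 61.80, rounded up to 62, so 62 needed; 61 in favor. Not satisfied.

Invalid — vote requirement not satisfied.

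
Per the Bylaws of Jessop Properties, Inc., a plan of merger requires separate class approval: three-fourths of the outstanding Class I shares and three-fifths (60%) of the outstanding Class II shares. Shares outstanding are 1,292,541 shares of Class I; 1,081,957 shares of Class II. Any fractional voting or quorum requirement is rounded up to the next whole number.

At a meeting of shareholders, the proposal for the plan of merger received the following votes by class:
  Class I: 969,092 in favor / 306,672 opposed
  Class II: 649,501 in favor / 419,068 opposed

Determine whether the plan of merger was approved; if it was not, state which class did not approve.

Not approved — the Class I shares did not give the required vote.

Class I: 3/4 of 1292541 = 969405.75, rounded up to 969406; 969,406 required, 969,092 in favor — not approved.
Class II: 3/5 of 1081957 = 649174.20, rounded up to 649175; 649,175 required, 649,501 in favor — approved.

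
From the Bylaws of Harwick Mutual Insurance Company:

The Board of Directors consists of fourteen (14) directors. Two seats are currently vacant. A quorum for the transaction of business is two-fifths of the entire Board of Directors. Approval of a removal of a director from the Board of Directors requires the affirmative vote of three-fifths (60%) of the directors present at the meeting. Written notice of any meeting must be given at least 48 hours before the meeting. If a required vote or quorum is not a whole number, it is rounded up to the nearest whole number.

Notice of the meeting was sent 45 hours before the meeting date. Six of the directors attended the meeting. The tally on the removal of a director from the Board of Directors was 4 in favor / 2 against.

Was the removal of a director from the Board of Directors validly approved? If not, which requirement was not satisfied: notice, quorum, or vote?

Invalid — notice requirement not satisfied.

Notice: 45 hours given; 48 required (45 < 48). Not satisfied.
Quorum: 6 present; quorum is 6. Satisfied.
Vote: the removal of a director from the Board of Directors requires three-fifths of the directors present (6). 3/5 of 6 = 3.60, rounded up to 4, so 4 affirmative votes are needed; 4 voted in favor. Satisfied.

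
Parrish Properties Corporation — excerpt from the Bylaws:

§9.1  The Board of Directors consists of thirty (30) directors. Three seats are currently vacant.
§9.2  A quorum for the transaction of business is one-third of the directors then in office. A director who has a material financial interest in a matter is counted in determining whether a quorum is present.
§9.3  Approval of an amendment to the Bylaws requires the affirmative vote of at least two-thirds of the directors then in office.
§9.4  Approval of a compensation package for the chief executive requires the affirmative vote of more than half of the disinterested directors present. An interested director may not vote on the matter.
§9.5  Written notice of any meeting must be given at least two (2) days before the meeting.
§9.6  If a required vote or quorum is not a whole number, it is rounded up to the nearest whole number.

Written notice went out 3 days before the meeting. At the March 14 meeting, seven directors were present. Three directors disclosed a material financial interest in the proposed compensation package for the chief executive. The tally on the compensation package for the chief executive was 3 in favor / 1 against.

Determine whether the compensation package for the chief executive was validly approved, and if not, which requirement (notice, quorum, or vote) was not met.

Notice: 3 days given; 2 required (3 ≥ 2). Satisfied.
Quorum: 7 present (interested directors count toward quorum); quorum is 9. Not satisfied.
Vote: the compensation package for the chief executive requires a majority of the disinterested directors present (7 − 3 = 4). A majority of 4 is 3, so 3 affirmative votes are needed; 3 voted in favor. Satisfied. (Moot — without a quorum no business can be validly transacted.)

Invalid — quorum requirement not satisfied.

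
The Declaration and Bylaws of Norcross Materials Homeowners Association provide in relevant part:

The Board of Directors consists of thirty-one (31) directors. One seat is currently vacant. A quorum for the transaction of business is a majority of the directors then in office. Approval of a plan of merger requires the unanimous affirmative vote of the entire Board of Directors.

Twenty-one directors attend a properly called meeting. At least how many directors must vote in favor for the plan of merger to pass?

The plan of merger requires the unanimous vote of the entire Board of Directors (31).
Unanimous means all 31.
(Only 21 can vote, so the plan of merger cannot pass at this meeting, but the required vote is still 31.)

31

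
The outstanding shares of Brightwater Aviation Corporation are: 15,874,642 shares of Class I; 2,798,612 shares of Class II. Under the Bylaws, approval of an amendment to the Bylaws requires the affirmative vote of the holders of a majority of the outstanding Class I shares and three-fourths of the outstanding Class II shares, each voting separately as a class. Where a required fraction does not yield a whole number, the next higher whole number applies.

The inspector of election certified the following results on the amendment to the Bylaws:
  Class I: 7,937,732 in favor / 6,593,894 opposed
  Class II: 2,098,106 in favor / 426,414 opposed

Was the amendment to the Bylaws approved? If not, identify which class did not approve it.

Not approved — the Class II shares did not give the required vote.

Class I: a majority of 15874642 is 7937322; 7,937,322 required, 7,937,732 in favor — approved.
Class II: 3/4 of 2798612 = 2098959; 2,098,959 required, 2,098,106 in favor — not approved.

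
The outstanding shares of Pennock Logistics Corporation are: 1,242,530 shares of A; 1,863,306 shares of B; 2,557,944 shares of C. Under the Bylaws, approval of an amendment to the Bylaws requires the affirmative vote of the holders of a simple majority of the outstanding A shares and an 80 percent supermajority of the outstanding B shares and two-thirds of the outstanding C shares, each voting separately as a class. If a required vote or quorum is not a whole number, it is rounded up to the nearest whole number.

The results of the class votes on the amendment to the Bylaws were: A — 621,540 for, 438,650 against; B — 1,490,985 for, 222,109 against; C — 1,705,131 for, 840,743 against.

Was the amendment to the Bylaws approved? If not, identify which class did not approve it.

Not approved — the C shares did not give the required vote.

A: a majority of 1242530 is 621266; 621,266 required, 621,540 in favor — approved.
B: 4/5 of 1863306 = 1490644.80, rounded up to 1490645; 1,490,645 required, 1,490,985 in favor — approved.
C: 2/3 of 2557944 = 1705296; 1,705,296 required, 1,705,131 in favor — not approved.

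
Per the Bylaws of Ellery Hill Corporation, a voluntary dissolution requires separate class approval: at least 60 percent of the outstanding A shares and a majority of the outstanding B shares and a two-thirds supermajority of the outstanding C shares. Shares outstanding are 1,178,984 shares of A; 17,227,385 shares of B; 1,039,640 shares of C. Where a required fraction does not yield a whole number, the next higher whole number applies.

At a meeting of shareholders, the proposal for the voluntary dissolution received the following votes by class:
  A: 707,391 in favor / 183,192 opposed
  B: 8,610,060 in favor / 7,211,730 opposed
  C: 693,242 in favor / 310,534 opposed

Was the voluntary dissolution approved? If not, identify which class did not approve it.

Not approved — the B shares did not give the required vote.

A: 3/5 of 1178984 = 707390.40, rounded up to 707391; 707,391 required, 707,391 in favor — approved.
B: a majority of 17227385 is 8613693; 8,613,693 required, 8,610,060 in favor — not approved.
C: 2/3 of 1039640 = 693093.33, rounded up to 693094; 693,094 required, 693,242 in favor — approved.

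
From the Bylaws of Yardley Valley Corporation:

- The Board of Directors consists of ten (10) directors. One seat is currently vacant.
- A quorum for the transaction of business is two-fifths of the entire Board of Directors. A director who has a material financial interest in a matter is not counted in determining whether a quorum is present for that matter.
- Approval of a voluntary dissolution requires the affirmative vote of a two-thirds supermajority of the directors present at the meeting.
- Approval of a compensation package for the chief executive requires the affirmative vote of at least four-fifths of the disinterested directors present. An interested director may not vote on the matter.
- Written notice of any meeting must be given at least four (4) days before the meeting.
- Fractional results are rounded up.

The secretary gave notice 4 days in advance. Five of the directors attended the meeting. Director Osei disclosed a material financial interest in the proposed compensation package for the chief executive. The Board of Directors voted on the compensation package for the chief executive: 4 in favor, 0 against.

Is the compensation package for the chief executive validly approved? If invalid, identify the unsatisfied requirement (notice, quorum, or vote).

Notice: 4 days given; 4 required (4 ≥ 4). Satisfied.
Quorum: 5 present, but the 1 interested director does not count, leaving 4. Quorum is 4. Satisfied.
Vote: the compensation package for the chief executive requires four-fifths of the disinterested directors present (5 − 1 = 4). 4/5 of 4 = 3.20, rounded up to 4, so 4 affirmative votes are needed; 4 voted in favor. Satisfied.

Valid — all requirements satisfied.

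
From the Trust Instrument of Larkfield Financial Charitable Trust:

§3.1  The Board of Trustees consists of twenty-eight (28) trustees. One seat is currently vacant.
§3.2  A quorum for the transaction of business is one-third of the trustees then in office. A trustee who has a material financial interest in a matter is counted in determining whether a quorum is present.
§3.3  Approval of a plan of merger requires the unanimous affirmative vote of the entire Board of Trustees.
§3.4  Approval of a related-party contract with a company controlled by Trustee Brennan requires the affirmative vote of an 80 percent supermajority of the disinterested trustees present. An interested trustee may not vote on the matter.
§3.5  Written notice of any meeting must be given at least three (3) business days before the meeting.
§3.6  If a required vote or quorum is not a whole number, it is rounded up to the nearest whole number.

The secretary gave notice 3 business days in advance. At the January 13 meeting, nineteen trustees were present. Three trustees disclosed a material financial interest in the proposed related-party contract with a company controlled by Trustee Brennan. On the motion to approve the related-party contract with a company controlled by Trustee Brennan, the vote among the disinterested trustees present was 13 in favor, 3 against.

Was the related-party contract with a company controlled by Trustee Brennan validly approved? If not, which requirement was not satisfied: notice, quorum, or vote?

Notice: 3 business days given; 3 required (3 ≥ 3). Satisfied.
Quorum: 19 present (interested trustees count toward quorum); quorum is 9. Satisfied.
Vote: the related-party contract with a company controlled by Trustee Brennan requires four-fifths of the disinterested trustees present (19 − 3 = 16). 4/5 of 16 = 12.80, rounded up to 13, so 13 affirmative votes are needed; 13 voted in favor. Satisfied.

Valid — all requirements satisfied.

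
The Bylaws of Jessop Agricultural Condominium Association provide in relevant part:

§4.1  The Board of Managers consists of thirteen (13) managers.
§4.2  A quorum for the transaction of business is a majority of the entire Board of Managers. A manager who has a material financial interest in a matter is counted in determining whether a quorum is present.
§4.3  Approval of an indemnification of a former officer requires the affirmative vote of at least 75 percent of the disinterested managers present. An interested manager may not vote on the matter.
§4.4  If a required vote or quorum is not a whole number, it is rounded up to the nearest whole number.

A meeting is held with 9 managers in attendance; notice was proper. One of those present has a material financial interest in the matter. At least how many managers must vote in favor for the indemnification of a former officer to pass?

The indemnification of a former officer requires three-fourths of the disinterested managers present (9 − 1 = 8).
3/4 of 8 = 6.

6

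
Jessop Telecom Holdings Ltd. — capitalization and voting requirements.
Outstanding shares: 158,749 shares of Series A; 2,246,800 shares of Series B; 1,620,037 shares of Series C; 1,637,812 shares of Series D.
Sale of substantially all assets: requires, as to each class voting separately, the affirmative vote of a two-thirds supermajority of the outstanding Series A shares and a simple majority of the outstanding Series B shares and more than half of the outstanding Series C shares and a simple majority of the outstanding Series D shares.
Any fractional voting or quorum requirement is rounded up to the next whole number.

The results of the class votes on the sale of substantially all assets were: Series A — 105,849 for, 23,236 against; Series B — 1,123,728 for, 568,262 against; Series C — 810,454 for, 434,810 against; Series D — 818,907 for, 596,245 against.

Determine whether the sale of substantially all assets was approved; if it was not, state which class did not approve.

Approved — every class gave the required vote.

Series A: 2/3 of 158749 = 105832.67, rounded up to 105833; 105,833 required, 105,849 in favor — approved.
Series B: a majority of 2246800 is 1123401; 1,123,401 required, 1,123,728 in favor — approved.
Series C: a majority of 1620037 is 810019; 810,019 required, 810,454 in favor — approved.
Series D: a majority of 1637812 is 818907; 818,907 required, 818,907 in favor — approved.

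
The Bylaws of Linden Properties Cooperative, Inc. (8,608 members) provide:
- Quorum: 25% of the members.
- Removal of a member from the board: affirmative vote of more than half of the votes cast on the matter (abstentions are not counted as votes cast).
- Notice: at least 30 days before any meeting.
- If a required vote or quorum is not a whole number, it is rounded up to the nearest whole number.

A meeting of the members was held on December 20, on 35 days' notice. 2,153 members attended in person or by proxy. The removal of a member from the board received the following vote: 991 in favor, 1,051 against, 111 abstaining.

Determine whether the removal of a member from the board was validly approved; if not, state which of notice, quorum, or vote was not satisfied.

Notice: 35 days given; 30 required. Satisfied.
Quorum: 25% of 8,608 = 2,152; 2,153 present. Satisfied.
Vote: requires a majority of the votes cast (2,153 − 111 abstaining = 2,042); a majority of 2042 is 1022, so 1,022 needed; 991 in favor. Not satisfied.

Invalid — vote requirement not satisfied.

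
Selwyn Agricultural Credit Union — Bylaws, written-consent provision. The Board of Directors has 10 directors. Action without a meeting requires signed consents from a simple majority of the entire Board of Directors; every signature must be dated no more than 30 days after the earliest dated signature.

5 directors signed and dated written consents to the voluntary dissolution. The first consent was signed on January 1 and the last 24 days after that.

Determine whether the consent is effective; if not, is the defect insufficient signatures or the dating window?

Signatures required: a simple majority of 10 — a majority of 10 is 6, so 6 needed; 5 signed. Insufficient.
Dating window: the latest signature is 24 days after the earliest; the limit is 30 days. Within the window.

Not effective — insufficient signatures.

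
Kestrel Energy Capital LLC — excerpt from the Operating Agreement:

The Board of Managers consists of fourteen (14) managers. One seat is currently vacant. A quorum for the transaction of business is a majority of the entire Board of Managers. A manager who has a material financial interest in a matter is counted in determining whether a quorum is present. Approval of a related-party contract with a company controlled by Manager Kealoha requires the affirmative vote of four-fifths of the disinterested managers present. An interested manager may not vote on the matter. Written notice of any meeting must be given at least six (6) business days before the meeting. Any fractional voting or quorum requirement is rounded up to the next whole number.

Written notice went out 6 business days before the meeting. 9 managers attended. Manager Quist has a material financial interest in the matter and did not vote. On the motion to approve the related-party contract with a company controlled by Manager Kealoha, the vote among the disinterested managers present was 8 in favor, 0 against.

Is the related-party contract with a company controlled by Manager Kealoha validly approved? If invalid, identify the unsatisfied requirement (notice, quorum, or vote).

Notice: 6 business days given; 6 required (6 ≥ 6). Satisfied.
Quorum: 9 present (interested managers count toward quorum); quorum is 8. Satisfied.
Vote: the related-party contract with a company controlled by Manager Kealoha requires four-fifths of the disinterested managers present (9 − 1 = 8). 4/5 of 8 = 6.40, rounded up to 7, so 7 affirmative votes are needed; 8 voted in favor. Satisfied.

Valid — all requirements satisfied.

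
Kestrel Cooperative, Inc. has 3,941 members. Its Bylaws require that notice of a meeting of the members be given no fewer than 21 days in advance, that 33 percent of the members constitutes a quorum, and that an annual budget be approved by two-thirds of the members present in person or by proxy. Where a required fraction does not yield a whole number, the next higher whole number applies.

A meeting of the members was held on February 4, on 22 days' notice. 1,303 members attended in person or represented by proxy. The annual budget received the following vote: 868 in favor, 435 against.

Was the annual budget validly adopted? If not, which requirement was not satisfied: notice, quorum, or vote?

Notice: 22 days given; 21 required. Satisfied.
Quorum: 33% of 3,941 = 1,300.53, rounded up to 1,301; 1,303 present. Satisfied.
Vote: requires two-thirds of those present (1,303); 2/3 of 1303 = 868.67, rounded up to 869, so 869 needed; 868 in favor. Not satisfied.

Invalid — vote requirement not satisfied.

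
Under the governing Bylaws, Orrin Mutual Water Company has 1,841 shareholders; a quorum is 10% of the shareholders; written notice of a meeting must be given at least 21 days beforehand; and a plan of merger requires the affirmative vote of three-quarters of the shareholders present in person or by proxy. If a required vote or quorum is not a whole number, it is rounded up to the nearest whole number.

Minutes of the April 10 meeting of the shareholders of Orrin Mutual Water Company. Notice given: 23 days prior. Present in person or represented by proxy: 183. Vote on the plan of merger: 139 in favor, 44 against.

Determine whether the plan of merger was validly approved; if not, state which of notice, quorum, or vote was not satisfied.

Invalid — quorum requirement not satisfied.

Notice: 23 days given; 21 required. Satisfied.
Quorum: 10% of 1,841 = 184.10, rounded up to 185; 183 present. Not satisfied.
Vote: requires three-fourths of those present (183); 3/4 of 183 = 137.25, rounded up to 138, so 138 needed; 139 in favor. Satisfied.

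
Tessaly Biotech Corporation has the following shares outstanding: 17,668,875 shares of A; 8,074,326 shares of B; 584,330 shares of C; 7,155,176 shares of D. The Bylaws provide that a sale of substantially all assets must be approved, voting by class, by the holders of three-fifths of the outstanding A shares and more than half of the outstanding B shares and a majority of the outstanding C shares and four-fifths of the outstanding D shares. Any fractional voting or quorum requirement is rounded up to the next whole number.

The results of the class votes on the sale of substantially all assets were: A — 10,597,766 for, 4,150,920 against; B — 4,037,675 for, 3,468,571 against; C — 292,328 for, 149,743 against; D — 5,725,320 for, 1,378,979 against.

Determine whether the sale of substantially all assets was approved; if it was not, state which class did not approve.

Not approved — the A shares did not give the required vote.

A: 3/5 of 17668875 = 10601325; 10,601,325 required, 10,597,766 in favor — not approved.
B: a majority of 8074326 is 4037164; 4,037,164 required, 4,037,675 in favor — approved.
C: a majority of 584330 is 292166; 292,166 required, 292,328 in favor — approved.
D: 4/5 of 7155176 = 5724140.80, rounded up to 5724141; 5,724,141 required, 5,725,320 in favor — approved.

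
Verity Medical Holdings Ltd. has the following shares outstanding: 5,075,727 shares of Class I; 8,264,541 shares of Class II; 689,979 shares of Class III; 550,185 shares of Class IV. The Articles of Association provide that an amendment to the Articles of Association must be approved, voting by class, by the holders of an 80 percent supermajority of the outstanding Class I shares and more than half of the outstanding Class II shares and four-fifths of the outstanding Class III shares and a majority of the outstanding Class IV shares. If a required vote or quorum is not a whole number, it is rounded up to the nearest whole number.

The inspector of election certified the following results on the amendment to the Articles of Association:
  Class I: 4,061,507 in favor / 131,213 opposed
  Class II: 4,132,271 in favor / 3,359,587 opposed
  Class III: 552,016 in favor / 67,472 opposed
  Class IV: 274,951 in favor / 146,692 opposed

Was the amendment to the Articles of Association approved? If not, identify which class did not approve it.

Class I: 4/5 of 5075727 = 4060581.60, rounded up to 4060582; 4,060,582 required, 4,061,507 in favor — approved.
Class II: a majority of 8264541 is 4132271; 4,132,271 required, 4,132,271 in favor — approved.
Class III: 4/5 of 689979 = 551983.20, rounded up to 551984; 551,984 required, 552,016 in favor — approved.
Class IV: a majority of 550185 is 275093; 275,093 required, 274,951 in favor — not approved.

Not approved — the Class IV shares did not give the required vote.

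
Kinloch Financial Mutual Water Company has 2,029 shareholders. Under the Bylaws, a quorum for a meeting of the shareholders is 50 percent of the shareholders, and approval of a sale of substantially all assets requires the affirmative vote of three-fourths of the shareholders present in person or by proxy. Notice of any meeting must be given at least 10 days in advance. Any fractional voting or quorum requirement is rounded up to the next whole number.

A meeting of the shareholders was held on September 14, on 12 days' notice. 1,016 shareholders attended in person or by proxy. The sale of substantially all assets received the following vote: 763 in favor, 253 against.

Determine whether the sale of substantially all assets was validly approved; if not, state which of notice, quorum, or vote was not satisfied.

Notice: 12 days given; 10 required. Satisfied.
Quorum: 50% of 2,029 = 1,014.50, rounded up to 1,015; 1,016 present. Satisfied.
Vote: requires three-fourths of those present (1,016); 3/4 of 1016 = 762, so 762 needed; 763 in favor. Satisfied.

Valid — all requirements satisfied.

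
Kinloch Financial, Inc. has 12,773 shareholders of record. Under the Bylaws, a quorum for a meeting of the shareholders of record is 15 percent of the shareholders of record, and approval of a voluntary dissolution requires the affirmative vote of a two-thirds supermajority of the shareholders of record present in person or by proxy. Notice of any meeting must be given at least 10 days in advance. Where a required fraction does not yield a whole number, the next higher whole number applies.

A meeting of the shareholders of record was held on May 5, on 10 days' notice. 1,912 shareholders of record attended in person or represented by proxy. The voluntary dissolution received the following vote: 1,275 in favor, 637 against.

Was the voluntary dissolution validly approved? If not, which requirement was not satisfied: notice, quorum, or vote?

Invalid — quorum requirement not satisfied.

Notice: 10 days given; 10 required. Satisfied.
Quorum: 15% of 12,773 = 1,915.95, rounded up to 1,916; 1,912 present. Not satisfied.
Vote: requires two-thirds of those present (1,912); 2/3 of 1912 = 1274.67, rounded up to 1275, so 1,275 needed; 1,275 in favor. Satisfied.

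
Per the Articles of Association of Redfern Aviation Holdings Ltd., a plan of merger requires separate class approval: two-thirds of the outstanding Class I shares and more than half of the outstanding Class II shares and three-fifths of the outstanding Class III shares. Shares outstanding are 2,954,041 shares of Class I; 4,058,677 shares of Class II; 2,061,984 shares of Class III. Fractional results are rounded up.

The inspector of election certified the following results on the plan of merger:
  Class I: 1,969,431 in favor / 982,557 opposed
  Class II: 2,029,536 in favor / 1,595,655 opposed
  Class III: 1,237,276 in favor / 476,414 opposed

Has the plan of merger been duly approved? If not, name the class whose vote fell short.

Class I: 2/3 of 2954041 = 1969360.67, rounded up to 1969361; 1,969,361 required, 1,969,431 in favor — approved.
Class II: a majority of 4058677 is 2029339; 2,029,339 required, 2,029,536 in favor — approved.
Class III: 3/5 of 2061984 = 1237190.40, rounded up to 1237191; 1,237,191 required, 1,237,276 in favor — approved.

Approved — every class gave the required vote.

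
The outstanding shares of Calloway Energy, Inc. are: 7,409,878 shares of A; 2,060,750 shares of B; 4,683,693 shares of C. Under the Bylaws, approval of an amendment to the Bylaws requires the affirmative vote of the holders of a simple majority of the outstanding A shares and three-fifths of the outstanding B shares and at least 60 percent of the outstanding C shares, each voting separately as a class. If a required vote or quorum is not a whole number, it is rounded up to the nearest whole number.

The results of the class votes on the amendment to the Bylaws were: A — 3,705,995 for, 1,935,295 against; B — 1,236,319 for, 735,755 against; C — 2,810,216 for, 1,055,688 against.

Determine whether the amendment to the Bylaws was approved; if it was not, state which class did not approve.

Not approved — the B shares did not give the required vote.

A: a majority of 7409878 is 3704940; 3,704,940 required, 3,705,995 in favor — approved.
B: 3/5 of 2060750 = 1236450; 1,236,450 required, 1,236,319 in favor — not approved.
C: 3/5 of 4683693 = 2810215.80, rounded up to 2810216; 2,810,216 required, 2,810,216 in favor — approved.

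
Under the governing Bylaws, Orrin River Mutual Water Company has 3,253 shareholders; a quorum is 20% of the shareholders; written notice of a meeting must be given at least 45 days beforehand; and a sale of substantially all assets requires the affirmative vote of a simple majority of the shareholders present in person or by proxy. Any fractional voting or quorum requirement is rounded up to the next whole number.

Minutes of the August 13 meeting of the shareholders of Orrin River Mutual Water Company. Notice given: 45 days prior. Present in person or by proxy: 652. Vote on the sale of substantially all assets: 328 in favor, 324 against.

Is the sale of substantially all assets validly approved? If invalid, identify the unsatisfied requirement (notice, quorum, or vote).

Valid — all requirements satisfied.

Notice: 45 days given; 45 required. Satisfied.
Quorum: 20% of 3,253 = 650.60, rounded up to 651; 652 present. Satisfied.
Vote: requires a majority of those present (652); a majority of 652 is 327, so 327 needed; 328 in favor. Satisfied.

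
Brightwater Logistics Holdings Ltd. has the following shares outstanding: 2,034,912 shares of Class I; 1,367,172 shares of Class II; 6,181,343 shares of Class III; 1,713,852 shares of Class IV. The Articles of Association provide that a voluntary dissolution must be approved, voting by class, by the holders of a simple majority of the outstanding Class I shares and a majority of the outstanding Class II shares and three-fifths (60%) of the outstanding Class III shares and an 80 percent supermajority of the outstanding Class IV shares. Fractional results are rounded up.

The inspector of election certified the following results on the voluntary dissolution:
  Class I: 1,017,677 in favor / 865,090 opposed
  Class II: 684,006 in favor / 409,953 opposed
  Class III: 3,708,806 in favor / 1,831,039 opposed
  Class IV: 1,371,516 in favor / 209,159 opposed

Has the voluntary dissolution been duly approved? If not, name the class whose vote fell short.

Class I: a majority of 2034912 is 1017457; 1,017,457 required, 1,017,677 in favor — approved.
Class II: a majority of 1367172 is 683587; 683,587 required, 684,006 in favor — approved.
Class III: 3/5 of 6181343 = 3708805.80, rounded up to 3708806; 3,708,806 required, 3,708,806 in favor — approved.
Class IV: 4/5 of 1713852 = 1371081.60, rounded up to 1371082; 1,371,082 required, 1,371,516 in favor — approved.

Approved — every class gave the required vote.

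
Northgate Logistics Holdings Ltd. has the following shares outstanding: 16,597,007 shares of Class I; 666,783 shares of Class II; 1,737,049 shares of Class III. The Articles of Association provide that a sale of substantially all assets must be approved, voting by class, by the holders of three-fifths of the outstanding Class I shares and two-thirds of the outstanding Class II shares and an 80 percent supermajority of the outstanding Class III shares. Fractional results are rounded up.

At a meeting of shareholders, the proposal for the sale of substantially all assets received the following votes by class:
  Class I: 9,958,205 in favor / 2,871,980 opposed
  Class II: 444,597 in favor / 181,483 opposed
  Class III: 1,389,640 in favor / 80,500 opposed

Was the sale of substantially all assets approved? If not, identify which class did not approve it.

Class I: 3/5 of 16597007 = 9958204.20, rounded up to 9958205; 9,958,205 required, 9,958,205 in favor — approved.
Class II: 2/3 of 666783 = 444522; 444,522 required, 444,597 in favor — approved.
Class III: 4/5 of 1737049 = 1389639.20, rounded up to 1389640; 1,389,640 required, 1,389,640 in favor — approved.

Approved — every class gave the required vote.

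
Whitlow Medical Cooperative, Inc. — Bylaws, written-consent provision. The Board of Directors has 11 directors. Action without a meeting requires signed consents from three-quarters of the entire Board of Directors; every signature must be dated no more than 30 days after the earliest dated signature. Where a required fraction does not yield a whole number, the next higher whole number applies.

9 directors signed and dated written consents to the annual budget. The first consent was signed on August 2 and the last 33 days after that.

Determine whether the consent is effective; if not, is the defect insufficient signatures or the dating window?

Not effective — dating-window requirement not satisfied.

Signatures required: three-quarters of 11 — 3/4 of 11 = 8.25, rounded up to 9, so 9 needed; 9 signed. Sufficient.
Dating window: the latest signature is 33 days after the earliest; the limit is 30 days. Outside the window.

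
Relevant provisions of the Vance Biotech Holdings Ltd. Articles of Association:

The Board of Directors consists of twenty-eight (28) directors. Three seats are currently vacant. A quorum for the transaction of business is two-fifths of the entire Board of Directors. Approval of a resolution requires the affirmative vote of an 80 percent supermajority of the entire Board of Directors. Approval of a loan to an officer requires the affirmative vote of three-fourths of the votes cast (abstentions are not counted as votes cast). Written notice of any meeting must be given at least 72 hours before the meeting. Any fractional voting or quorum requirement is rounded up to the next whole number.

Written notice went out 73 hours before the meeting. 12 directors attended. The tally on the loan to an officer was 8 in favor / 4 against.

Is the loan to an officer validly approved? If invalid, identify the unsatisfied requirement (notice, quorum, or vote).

Invalid — vote requirement not satisfied.

Notice: 73 hours given; 72 required (73 ≥ 72). Satisfied.
Quorum: 12 present; quorum is 12. Satisfied.
Vote: the loan to an officer requires three-fourths of the votes cast (12). 3/4 of 12 = 9, so 9 affirmative votes are needed; 8 voted in favor. Not satisfied.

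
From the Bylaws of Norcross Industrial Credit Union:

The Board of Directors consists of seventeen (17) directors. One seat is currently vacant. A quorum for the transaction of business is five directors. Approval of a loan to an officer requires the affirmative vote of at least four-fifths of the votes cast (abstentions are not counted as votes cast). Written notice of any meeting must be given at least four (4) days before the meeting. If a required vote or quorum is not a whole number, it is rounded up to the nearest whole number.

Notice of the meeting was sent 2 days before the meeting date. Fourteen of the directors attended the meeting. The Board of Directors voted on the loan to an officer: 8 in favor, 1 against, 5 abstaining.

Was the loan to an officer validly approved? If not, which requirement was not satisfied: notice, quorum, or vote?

Invalid — notice requirement not satisfied.

Notice: 2 days given; 4 required (2 < 4). Not satisfied.
Quorum: 14 present; quorum is 5. Satisfied.
Vote: the loan to an officer requires four-fifths of the votes cast (14 present − 5 abstaining = 9). 4/5 of 9 = 7.20, rounded up to 8, so 8 affirmative votes are needed; 8 voted in favor. Satisfied.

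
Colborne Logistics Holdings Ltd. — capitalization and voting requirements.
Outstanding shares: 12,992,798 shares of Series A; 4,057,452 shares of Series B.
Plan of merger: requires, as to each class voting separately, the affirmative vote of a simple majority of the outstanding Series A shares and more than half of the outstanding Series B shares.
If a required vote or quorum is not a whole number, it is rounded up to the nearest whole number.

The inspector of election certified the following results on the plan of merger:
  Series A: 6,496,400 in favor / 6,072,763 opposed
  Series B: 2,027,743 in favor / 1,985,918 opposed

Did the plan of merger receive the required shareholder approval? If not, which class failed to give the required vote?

Series A: a majority of 12992798 is 6496400; 6,496,400 required, 6,496,400 in favor — approved.
Series B: a majority of 4057452 is 2028727; 2,028,727 required, 2,027,743 in favor — not approved.

Not approved — the Series B shares did not give the required vote.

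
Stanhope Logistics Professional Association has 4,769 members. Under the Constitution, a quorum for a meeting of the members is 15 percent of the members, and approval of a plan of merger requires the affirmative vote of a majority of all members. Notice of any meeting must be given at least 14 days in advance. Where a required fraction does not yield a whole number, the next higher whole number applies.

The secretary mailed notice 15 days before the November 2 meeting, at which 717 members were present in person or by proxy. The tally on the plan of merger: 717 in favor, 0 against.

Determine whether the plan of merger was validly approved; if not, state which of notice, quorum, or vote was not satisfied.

Invalid — vote requirement not satisfied.

Notice: 15 days given; 14 required. Satisfied.
Quorum: 15% of 4,769 = 715.35, rounded up to 716; 717 present. Satisfied.
Vote: requires a majority of all members (4,769); a majority of 4769 is 2385, so 2,385 needed; 717 in favor. Not satisfied.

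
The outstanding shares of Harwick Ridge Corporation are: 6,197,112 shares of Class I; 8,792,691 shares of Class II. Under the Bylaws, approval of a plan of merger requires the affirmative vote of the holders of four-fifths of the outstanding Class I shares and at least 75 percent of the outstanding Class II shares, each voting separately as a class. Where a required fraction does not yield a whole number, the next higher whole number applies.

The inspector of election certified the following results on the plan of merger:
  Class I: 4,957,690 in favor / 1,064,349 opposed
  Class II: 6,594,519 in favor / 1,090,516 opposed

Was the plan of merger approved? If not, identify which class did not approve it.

Approved — every class gave the required vote.

Class I: 4/5 of 6197112 = 4957689.60, rounded up to 4957690; 4,957,690 required, 4,957,690 in favor — approved.
Class II: 3/4 of 8792691 = 6594518.25, rounded up to 6594519; 6,594,519 required, 6,594,519 in favor — approved.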